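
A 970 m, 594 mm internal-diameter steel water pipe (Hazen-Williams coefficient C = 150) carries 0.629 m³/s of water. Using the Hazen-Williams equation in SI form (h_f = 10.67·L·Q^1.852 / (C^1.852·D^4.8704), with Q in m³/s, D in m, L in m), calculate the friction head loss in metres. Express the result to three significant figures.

h_f ≈ 5.17 m

h_f = 10.67·970·0.629^1.852 / (150^1.852·0.594^4.8704) = 5.172 m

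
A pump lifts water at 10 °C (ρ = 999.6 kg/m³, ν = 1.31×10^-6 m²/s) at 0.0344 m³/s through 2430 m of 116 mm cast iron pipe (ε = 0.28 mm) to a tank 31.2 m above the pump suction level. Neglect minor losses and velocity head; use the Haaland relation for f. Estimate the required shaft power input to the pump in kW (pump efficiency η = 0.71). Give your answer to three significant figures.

V = 4Q/(πD²) = 3.255 m/s; Re = 2.88×10^5; ε/D = 0.00241; f = 0.02517
h_f = f(L/D)V²/2g = 284.8 m
Total head H = z + h_f = 31.2 + 284.8 = 316.0 m
P_hyd = ρgQH = 999.6·9.81·0.0344·316.0 = 106.6 kW
P_shaft = P_hyd/η = 106.6/0.71 = 150.1 kW

P_shaft ≈ 150 kW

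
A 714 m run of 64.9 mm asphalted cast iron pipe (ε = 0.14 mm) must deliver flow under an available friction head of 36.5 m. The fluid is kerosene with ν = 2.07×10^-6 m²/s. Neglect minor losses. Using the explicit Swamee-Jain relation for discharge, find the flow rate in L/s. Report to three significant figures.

Q ≈ 5.14 L/s

Swamee-Jain (Type II): Q = -0.965·√(gD⁵h_f/L)·ln[ε/(3.7D) + √(3.17ν²L/(gD³h_f))]
√(gD⁵h_f/L) = √(9.81·0.0649⁵·36.5/714) = 7.599×10^-4
ε/(3.7D) = 5.83×10^-4; √(3.17ν²L/(gD³h_f)) = 3.15×10^-4
Q = -0.965·7.599×10^-4·ln(8.978×10^-4) = 0.005144 m³/s
Check: V = 1.56 m/s, Re = 4.88×10^4, f = 0.02720, h_f = 36.9 m ≈ 36.5 m ✓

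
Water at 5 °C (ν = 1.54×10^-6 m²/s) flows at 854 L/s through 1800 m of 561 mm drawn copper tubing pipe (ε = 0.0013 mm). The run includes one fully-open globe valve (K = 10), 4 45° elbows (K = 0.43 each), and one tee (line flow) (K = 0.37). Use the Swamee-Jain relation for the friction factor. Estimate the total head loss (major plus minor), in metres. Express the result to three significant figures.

H_L ≈ 29.3 m

V = 4Q/(πD²) = 3.455 m/s; V²/2g = 0.6084 m
Re = 1.26×10^6, ε/D = 2.32×10^-6 → f = 0.01124 (Swamee-Jain)
Major: h_f = f(L/D)·V²/2g = 0.01124·3209·0.6084 = 21.94 m
Minor: ΣK = 12.1; h_m = ΣK·V²/2g = 7.355 m
Total H_L = 21.94 + 7.355 = 29.29 m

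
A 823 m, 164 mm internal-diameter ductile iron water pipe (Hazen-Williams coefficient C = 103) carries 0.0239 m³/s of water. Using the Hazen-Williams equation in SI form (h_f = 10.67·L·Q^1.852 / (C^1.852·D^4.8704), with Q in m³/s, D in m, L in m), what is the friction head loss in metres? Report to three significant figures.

h_f = 10.67·823·0.0239^1.852 / (103^1.852·0.164^4.8704) = 10.88 m

h_f ≈ 10.9 m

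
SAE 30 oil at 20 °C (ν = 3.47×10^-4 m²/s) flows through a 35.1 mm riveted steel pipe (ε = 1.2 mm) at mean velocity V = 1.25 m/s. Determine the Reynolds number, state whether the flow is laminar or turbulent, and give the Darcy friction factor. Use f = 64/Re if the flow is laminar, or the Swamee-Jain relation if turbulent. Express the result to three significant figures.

Re ≈ 126; laminar; f = 64/Re ≈ 0.506

Re = VD/ν = 1.250·0.0351/3.47×10^-4 = 126
Re < 2300 → laminar → f = 64/Re = 0.5062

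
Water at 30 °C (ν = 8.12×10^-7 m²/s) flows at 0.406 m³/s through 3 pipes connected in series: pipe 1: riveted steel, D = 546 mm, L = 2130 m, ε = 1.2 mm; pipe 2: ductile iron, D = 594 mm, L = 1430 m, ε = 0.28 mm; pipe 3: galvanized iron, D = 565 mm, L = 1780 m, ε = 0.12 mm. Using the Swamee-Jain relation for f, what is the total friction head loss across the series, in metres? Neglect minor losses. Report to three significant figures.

Pipe 1: V = 1.734 m/s, Re = 1.17×10^6, ε/D = 0.00220, f = 0.02423, h_1 = f(L/D)V²/2g = 14.49 m
Pipe 2: V = 1.465 m/s, Re = 1.07×10^6, ε/D = 4.71×10^-4, f = 0.01707, h_2 = f(L/D)V²/2g = 4.495 m
Pipe 3: V = 1.619 m/s, Re = 1.13×10^6, ε/D = 2.12×10^-4, f = 0.01481, h_3 = f(L/D)V²/2g = 6.237 m
Series → Q common, losses add: H = Σh = 25.22 m

H ≈ 25.2 m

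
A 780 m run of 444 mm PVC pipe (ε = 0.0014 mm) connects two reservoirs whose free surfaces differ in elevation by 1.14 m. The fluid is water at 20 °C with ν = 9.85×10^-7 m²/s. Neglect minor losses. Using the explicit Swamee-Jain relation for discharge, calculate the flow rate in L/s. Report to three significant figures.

Swamee-Jain (Type II): Q = -0.965·√(gD⁵h_f/L)·ln[ε/(3.7D) + √(3.17ν²L/(gD³h_f))]
√(gD⁵h_f/L) = √(9.81·0.444⁵·1.14/780) = 0.01573
ε/(3.7D) = 8.52×10^-7; √(3.17ν²L/(gD³h_f)) = 4.95×10^-5
Q = -0.965·0.01573·ln(5.036×10^-5) = 0.1502 m³/s
Check: V = 0.970 m/s, Re = 4.37×10^5, f = 0.01346, h_f = 1.13 m ≈ 1.14 m ✓

Q ≈ 150 L/s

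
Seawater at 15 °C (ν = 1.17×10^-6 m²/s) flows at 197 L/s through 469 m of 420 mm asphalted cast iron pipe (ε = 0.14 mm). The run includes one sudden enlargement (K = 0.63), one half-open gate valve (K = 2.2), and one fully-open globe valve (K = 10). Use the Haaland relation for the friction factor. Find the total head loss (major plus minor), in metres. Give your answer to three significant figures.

V = 4Q/(πD²) = 1.422 m/s; V²/2g = 0.1031 m
Re = 5.10×10^5, ε/D = 3.33×10^-4 → f = 0.01640 (Haaland)
Major: h_f = f(L/D)·V²/2g = 0.01640·1117·0.1031 = 1.887 m
Minor: ΣK = 12.8; h_m = ΣK·V²/2g = 1.322 m
Total H_L = 1.887 + 1.322 = 3.209 m

H_L ≈ 3.21 m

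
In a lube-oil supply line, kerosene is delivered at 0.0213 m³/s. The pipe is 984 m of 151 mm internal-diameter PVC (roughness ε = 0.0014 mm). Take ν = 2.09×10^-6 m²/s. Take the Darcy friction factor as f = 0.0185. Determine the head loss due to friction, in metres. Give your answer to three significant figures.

V = 4Q/(πD²) = 4·0.0213/(π·0.151²) = 1.189 m/s
h_f = f(L/D)V²/(2g) = 0.01850·(984/0.151)·1.189²/(2·9.81) = 8.693 m

h_f ≈ 8.69 m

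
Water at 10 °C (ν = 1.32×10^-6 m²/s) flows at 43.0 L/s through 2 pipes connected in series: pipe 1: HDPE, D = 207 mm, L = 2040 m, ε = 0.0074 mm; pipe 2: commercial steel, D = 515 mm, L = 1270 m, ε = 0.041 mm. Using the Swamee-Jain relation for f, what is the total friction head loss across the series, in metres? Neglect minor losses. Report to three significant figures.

Pipe 1: V = 1.278 m/s, Re = 2.00×10^5, ε/D = 3.57×10^-5, f = 0.01585, h_1 = f(L/D)V²/2g = 13.00 m
Pipe 2: V = 0.2064 m/s, Re = 8.05×10^4, ε/D = 7.96×10^-5, f = 0.01912, h_2 = f(L/D)V²/2g = 0.1024 m
Series → Q common, losses add: H = Σh = 13.10 m

H ≈ 13.1 m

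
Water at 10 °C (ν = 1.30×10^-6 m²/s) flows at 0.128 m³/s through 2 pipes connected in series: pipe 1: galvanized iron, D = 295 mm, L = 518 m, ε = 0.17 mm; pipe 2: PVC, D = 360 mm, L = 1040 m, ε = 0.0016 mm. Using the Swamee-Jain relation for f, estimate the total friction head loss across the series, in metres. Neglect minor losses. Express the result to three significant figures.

Pipe 1: V = 1.873 m/s, Re = 4.25×10^5, ε/D = 5.76×10^-4, f = 0.01838, h_1 = f(L/D)V²/2g = 5.769 m
Pipe 2: V = 1.258 m/s, Re = 3.48×10^5, ε/D = 4.44×10^-6, f = 0.01404, h_2 = f(L/D)V²/2g = 3.269 m
Series → Q common, losses add: H = Σh = 9.038 m

H ≈ 9.04 m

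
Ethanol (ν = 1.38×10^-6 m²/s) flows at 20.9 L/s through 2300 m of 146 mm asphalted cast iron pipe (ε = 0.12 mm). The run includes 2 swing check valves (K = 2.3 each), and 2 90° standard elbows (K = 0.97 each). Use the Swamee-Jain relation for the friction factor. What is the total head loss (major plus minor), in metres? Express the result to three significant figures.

H_L ≈ 27.0 m

V = 4Q/(πD²) = 1.248 m/s; V²/2g = 0.07943 m
Re = 1.32×10^5, ε/D = 8.22×10^-4 → f = 0.02113 (Swamee-Jain)
Major: h_f = f(L/D)·V²/2g = 0.02113·15753·0.07943 = 26.44 m
Minor: ΣK = 6.54; h_m = ΣK·V²/2g = 0.5195 m
Total H_L = 26.44 + 0.5195 = 26.96 m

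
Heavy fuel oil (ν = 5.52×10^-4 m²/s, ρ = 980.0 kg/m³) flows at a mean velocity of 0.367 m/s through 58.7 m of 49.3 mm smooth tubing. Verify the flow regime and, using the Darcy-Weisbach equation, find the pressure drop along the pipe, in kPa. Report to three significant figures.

Re = VD/ν = 0.367·0.04930/5.52×10^-4 = 32.8 → laminar (Re < 2300)
f = 64/Re = 1.953
h_f = f(L/D)V²/(2g) = 1.953·(58.7/0.04930)·0.367²/(2·9.81) = 15.96 m
Δp = ρg·h_f = 980.0·9.81·15.96 = 153.4 kPa

Δp ≈ 153 kPa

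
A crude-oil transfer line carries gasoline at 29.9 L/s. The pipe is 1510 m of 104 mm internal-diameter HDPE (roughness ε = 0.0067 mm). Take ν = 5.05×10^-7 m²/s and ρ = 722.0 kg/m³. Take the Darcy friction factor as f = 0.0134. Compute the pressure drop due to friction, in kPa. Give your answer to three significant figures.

V = 4Q/(πD²) = 4·0.0299/(π·0.104²) = 3.520 m/s
h_f = f(L/D)V²/(2g) = 0.01340·(1510/0.104)·3.520²/(2·9.81) = 122.9 m
Δp = ρg·h_f = 722.0·9.81·122.9 = 870.1 kPa

Δp ≈ 870 kPa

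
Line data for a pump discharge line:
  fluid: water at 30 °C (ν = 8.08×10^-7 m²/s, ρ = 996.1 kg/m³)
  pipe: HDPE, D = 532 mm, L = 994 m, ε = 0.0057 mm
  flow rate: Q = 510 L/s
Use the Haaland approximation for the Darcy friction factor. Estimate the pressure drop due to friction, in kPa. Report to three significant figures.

Δp ≈ 54.3 kPa

V = 4Q/(πD²) = 4·0.510/(π·0.532²) = 2.294 m/s
Re = VD/ν = 2.294·0.532/8.08×10^-7 = 1.51×10^6 → turbulent
ε/D = 0.0057/532 = 1.07×10^-5
Haaland: f = 0.01108
h_f = f(L/D)V²/(2g) = 0.01108·(994/0.532)·2.294²/(2·9.81) = 5.555 m
Δp = ρg·h_f = 996.1·9.81·5.555 = 54.28 kPa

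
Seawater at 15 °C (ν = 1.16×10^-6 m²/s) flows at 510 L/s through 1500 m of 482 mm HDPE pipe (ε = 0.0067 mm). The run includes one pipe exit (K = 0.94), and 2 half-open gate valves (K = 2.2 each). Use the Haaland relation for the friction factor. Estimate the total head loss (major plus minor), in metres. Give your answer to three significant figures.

V = 4Q/(πD²) = 2.795 m/s; V²/2g = 0.3982 m
Re = 1.16×10^6, ε/D = 1.39×10^-5 → f = 0.01158 (Haaland)
Major: h_f = f(L/D)·V²/2g = 0.01158·3112·0.3982 = 14.35 m
Minor: ΣK = 5.34; h_m = ΣK·V²/2g = 2.126 m
Total H_L = 14.35 + 2.126 = 16.48 m

H_L ≈ 16.5 m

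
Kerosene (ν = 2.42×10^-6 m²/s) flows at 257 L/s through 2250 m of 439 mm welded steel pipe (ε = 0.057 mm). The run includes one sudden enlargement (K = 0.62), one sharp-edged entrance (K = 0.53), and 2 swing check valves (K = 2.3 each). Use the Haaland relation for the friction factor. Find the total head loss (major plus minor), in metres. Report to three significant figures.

V = 4Q/(πD²) = 1.698 m/s; V²/2g = 0.1469 m
Re = 3.08×10^5, ε/D = 1.30×10^-4 → f = 0.01544 (Haaland)
Major: h_f = f(L/D)·V²/2g = 0.01544·5125·0.1469 = 11.62 m
Minor: ΣK = 5.75; h_m = ΣK·V²/2g = 0.8449 m
Total H_L = 11.62 + 0.8449 = 12.47 m

H_L ≈ 12.5 m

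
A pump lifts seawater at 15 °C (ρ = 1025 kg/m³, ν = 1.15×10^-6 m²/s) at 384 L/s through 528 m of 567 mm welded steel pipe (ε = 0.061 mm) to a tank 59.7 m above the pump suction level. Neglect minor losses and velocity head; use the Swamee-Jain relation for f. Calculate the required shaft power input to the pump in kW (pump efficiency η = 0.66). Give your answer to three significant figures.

V = 4Q/(πD²) = 1.521 m/s; Re = 7.50×10^5; ε/D = 1.08×10^-4; f = 0.01396
h_f = f(L/D)V²/2g = 1.533 m
Total head H = z + h_f = 59.7 + 1.533 = 61.23 m
P_hyd = ρgQH = 1025·9.81·0.384·61.23 = 236.4 kW
P_shaft = P_hyd/η = 236.4/0.66 = 358.2 kW

P_shaft ≈ 358 kW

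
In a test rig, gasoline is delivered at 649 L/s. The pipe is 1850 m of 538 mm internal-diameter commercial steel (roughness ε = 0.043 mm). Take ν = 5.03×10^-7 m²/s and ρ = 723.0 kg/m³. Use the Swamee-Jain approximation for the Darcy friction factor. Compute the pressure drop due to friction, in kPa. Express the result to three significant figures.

V = 4Q/(πD²) = 4·0.649/(π·0.538²) = 2.855 m/s
Re = VD/ν = 2.855·0.538/5.03×10^-7 = 3.05×10^6 → turbulent
ε/D = 0.043/538 = 7.99×10^-5
Swamee-Jain: f = 0.01222
h_f = f(L/D)V²/(2g) = 0.01222·(1850/0.538)·2.855²/(2·9.81) = 17.45 m
Δp = ρg·h_f = 723.0·9.81·17.45 = 123.8 kPa

Δp ≈ 124 kPa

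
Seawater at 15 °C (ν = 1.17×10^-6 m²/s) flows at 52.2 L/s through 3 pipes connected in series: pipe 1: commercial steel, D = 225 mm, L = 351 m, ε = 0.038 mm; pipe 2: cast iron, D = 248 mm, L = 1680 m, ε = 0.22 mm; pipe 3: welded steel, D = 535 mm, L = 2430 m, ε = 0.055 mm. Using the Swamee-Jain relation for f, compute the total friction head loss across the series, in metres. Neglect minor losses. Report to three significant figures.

H ≈ 10.8 m

Pipe 1: V = 1.313 m/s, Re = 2.52×10^5, ε/D = 1.69×10^-4, f = 0.01640, h_1 = f(L/D)V²/2g = 2.247 m
Pipe 2: V = 1.081 m/s, Re = 2.29×10^5, ε/D = 8.87×10^-4, f = 0.02056, h_2 = f(L/D)V²/2g = 8.290 m
Pipe 3: V = 0.2322 m/s, Re = 1.06×10^5, ε/D = 1.03×10^-4, f = 0.01827, h_3 = f(L/D)V²/2g = 0.2280 m
Series → Q common, losses add: H = Σh = 10.76 m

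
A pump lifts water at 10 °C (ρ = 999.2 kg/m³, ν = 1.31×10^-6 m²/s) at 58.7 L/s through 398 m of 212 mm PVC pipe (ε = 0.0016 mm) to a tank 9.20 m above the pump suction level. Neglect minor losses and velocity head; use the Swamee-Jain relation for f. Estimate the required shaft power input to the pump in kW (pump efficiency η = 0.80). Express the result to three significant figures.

V = 4Q/(πD²) = 1.663 m/s; Re = 2.69×10^5; ε/D = 7.55×10^-6; f = 0.01475
h_f = f(L/D)V²/2g = 3.904 m
Total head H = z + h_f = 9.20 + 3.904 = 13.10 m
P_hyd = ρgQH = 999.2·9.81·0.0587·13.10 = 7.540 kW
P_shaft = P_hyd/η = 7.540/0.80 = 9.425 kW

P_shaft ≈ 9.42 kW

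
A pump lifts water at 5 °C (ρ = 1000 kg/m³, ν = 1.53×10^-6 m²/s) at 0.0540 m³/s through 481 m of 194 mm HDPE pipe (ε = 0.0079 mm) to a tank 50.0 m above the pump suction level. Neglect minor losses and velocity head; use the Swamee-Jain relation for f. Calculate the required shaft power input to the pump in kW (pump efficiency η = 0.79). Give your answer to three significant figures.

V = 4Q/(πD²) = 1.827 m/s; Re = 2.32×10^5; ε/D = 4.07×10^-5; f = 0.01550
h_f = f(L/D)V²/2g = 6.535 m
Total head H = z + h_f = 50.0 + 6.535 = 56.54 m
P_hyd = ρgQH = 1000·9.81·0.0540·56.54 = 29.95 kW
P_shaft = P_hyd/η = 29.95/0.79 = 37.91 kW

P_shaft ≈ 37.9 kW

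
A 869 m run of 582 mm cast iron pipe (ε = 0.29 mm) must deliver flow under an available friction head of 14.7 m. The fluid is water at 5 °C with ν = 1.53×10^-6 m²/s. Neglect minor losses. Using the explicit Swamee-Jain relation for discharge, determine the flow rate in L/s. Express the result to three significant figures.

Swamee-Jain (Type II): Q = -0.965·√(gD⁵h_f/L)·ln[ε/(3.7D) + √(3.17ν²L/(gD³h_f))]
√(gD⁵h_f/L) = √(9.81·0.582⁵·14.7/869) = 0.1053
ε/(3.7D) = 1.35×10^-4; √(3.17ν²L/(gD³h_f)) = 1.51×10^-5
Q = -0.965·0.1053·ln(1.497×10^-4) = 0.8946 m³/s
Check: V = 3.36 m/s, Re = 1.28×10^6, f = 0.01717, h_f = 14.8 m ≈ 14.7 m ✓

Q ≈ 895 L/s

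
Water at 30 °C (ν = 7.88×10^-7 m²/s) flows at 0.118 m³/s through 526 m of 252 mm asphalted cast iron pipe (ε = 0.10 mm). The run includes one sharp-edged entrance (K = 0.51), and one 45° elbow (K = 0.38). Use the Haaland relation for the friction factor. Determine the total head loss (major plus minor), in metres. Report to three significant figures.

V = 4Q/(πD²) = 2.366 m/s; V²/2g = 0.2853 m
Re = 7.57×10^5, ε/D = 3.97×10^-4 → f = 0.01657 (Haaland)
Major: h_f = f(L/D)·V²/2g = 0.01657·2087·0.2853 = 9.869 m
Minor: ΣK = 0.890; h_m = ΣK·V²/2g = 0.2539 m
Total H_L = 9.869 + 0.2539 = 10.12 m

H_L ≈ 10.1 m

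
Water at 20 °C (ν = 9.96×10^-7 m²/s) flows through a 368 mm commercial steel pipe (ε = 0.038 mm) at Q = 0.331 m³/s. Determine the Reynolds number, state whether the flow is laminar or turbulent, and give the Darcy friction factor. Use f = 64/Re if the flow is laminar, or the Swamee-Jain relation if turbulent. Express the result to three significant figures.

V = 4Q/(πD²) = 3.112 m/s
Re = VD/ν = 3.112·0.368/9.96×10^-7 = 1.15×10^6
Re > 4000 → turbulent; ε/D = 1.03×10^-4
Swamee-Jain: f = 0.01341

Re ≈ 1.15×10^6; turbulent; f ≈ 0.0134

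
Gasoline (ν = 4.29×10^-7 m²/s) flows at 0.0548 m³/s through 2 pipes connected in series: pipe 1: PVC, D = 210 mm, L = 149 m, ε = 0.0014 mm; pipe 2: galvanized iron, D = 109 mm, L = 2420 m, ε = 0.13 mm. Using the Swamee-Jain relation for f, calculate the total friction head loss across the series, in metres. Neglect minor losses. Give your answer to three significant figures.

Pipe 1: V = 1.582 m/s, Re = 7.74×10^5, ε/D = 6.67×10^-6, f = 0.01226, h_1 = f(L/D)V²/2g = 1.110 m
Pipe 2: V = 5.873 m/s, Re = 1.49×10^6, ε/D = 0.00119, f = 0.02075, h_2 = f(L/D)V²/2g = 810.0 m
Series → Q common, losses add: H = Σh = 811.1 m

H ≈ 811 m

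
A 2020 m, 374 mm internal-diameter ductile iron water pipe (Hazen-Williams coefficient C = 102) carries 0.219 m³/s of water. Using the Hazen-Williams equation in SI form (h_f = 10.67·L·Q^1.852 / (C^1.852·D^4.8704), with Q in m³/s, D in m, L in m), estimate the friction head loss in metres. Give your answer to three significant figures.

h_f ≈ 29.7 m

h_f = 10.67·2020·0.219^1.852 / (102^1.852·0.374^4.8704) = 29.67 m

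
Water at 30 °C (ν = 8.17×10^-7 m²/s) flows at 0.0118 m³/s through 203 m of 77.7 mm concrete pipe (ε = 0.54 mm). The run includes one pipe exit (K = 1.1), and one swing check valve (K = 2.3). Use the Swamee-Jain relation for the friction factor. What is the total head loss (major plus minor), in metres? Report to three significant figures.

V = 4Q/(πD²) = 2.489 m/s; V²/2g = 0.3156 m
Re = 2.37×10^5, ε/D = 0.00695 → f = 0.03411 (Swamee-Jain)
Major: h_f = f(L/D)·V²/2g = 0.03411·2613·0.3156 = 28.13 m
Minor: ΣK = 3.40; h_m = ΣK·V²/2g = 1.073 m
Total H_L = 28.13 + 1.073 = 29.20 m

H_L ≈ 29.2 m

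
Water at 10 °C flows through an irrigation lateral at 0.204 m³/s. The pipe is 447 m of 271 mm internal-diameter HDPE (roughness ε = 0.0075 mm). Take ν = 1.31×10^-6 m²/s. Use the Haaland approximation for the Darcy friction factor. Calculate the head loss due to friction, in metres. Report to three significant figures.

h_f ≈ 13.3 m

V = 4Q/(πD²) = 4·0.204/(π·0.271²) = 3.537 m/s
Re = VD/ν = 3.537·0.271/1.31×10^-6 = 7.32×10^5 → turbulent
ε/D = 0.0075/271 = 2.77×10^-5
Haaland: f = 0.01265
h_f = f(L/D)V²/(2g) = 0.01265·(447/0.271)·3.537²/(2·9.81) = 13.30 m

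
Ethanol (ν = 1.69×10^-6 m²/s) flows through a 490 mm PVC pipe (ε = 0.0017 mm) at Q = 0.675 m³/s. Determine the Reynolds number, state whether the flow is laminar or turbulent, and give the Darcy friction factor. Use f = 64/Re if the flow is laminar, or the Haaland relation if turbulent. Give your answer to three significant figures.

Re ≈ 1.04×10^6; turbulent; f ≈ 0.0116

V = 4Q/(πD²) = 3.579 m/s
Re = VD/ν = 3.579·0.490/1.69×10^-6 = 1.04×10^6
Re > 4000 → turbulent; ε/D = 3.47×10^-6
Haaland: f = 0.01157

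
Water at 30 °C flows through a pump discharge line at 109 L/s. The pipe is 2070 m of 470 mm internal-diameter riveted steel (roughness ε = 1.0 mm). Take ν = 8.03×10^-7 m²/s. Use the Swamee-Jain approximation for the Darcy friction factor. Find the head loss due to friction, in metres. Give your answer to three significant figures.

h_f ≈ 2.16 m

V = 4Q/(πD²) = 4·0.109/(π·0.470²) = 0.6283 m/s
Re = VD/ν = 0.6283·0.470/8.03×10^-7 = 3.68×10^5 → turbulent
ε/D = 1.0/470 = 0.00213
Swamee-Jain: f = 0.02442
h_f = f(L/D)V²/(2g) = 0.02442·(2070/0.470)·0.6283²/(2·9.81) = 2.163 m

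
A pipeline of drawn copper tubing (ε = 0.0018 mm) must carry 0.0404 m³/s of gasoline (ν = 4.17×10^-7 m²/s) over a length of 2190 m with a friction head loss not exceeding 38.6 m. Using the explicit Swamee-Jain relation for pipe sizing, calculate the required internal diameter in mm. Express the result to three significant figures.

D ≈ 158 mm

Swamee-Jain (Type III): D = 0.66·[ε^1.25·(LQ²/(gh_f))^4.75 + ν·Q^9.4·(L/(gh_f))^5.2]^0.04
LQ²/(gh_f) = 0.009440; L/(gh_f) = 5.783
Term 1 = ε^1.25·(…)^4.75 = 1.59×10^-17; Term 2 = ν·Q^9.4·(…)^5.2 = 3.04×10^-16
D = 0.66·(1.59×10^-17 + 3.04×10^-16)^0.04 = 0.1584 m = 158 mm
Check: V = 2.05 m/s, Re = 7.79×10^5, f = 0.01235, h_f = 36.6 m ≈ 38.6 m ✓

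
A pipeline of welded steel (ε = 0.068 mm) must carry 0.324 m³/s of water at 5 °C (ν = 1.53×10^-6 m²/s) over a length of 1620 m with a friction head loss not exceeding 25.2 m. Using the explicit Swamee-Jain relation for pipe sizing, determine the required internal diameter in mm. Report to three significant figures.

Swamee-Jain (Type III): D = 0.66·[ε^1.25·(LQ²/(gh_f))^4.75 + ν·Q^9.4·(L/(gh_f))^5.2]^0.04
LQ²/(gh_f) = 0.6879; L/(gh_f) = 6.553
Term 1 = ε^1.25·(…)^4.75 = 1.04×10^-6; Term 2 = ν·Q^9.4·(…)^5.2 = 6.75×10^-7
D = 0.66·(1.04×10^-6 + 6.75×10^-7)^0.04 = 0.3881 m = 388 mm
Check: V = 2.74 m/s, Re = 6.95×10^5, f = 0.01486, h_f = 23.7 m ≈ 25.2 m ✓

D ≈ 388 mm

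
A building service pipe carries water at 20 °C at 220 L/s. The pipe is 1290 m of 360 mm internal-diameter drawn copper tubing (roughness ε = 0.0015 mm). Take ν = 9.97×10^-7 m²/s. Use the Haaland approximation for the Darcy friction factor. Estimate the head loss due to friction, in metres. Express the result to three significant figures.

V = 4Q/(πD²) = 4·0.220/(π·0.360²) = 2.161 m/s
Re = VD/ν = 2.161·0.360/9.97×10^-7 = 7.80×10^5 → turbulent
ε/D = 0.0015/360 = 4.17×10^-6
Haaland: f = 0.01214
h_f = f(L/D)V²/(2g) = 0.01214·(1290/0.360)·2.161²/(2·9.81) = 10.36 m

h_f ≈ 10.4 m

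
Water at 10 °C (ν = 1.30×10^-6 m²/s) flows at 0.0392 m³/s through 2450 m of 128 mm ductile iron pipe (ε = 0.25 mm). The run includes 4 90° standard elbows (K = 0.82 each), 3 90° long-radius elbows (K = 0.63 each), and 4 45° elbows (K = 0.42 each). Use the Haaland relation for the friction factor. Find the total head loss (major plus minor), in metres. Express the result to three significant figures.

H_L ≈ 219 m

V = 4Q/(πD²) = 3.046 m/s; V²/2g = 0.4730 m
Re = 3.00×10^5, ε/D = 0.00195 → f = 0.02386 (Haaland)
Major: h_f = f(L/D)·V²/2g = 0.02386·19141·0.4730 = 216.0 m
Minor: ΣK = 6.85; h_m = ΣK·V²/2g = 3.240 m
Total H_L = 216.0 + 3.240 = 219.3 m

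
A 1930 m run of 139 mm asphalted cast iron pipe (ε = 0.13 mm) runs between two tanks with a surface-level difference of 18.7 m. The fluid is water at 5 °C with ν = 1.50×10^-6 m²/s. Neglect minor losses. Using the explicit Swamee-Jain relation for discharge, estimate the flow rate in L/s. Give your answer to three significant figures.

Swamee-Jain (Type II): Q = -0.965·√(gD⁵h_f/L)·ln[ε/(3.7D) + √(3.17ν²L/(gD³h_f))]
√(gD⁵h_f/L) = √(9.81·0.139⁵·18.7/1930) = 0.002221
ε/(3.7D) = 2.53×10^-4; √(3.17ν²L/(gD³h_f)) = 1.67×10^-4
Q = -0.965·0.002221·ln(4.199×10^-4) = 0.01666 m³/s
Check: V = 1.10 m/s, Re = 1.02×10^5, f = 0.02208, h_f = 18.8 m ≈ 18.7 m ✓

Q ≈ 16.7 L/s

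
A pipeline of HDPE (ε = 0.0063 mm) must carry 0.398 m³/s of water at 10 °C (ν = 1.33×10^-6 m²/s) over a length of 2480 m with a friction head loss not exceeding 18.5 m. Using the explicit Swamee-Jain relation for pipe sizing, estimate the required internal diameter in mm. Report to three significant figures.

D ≈ 469 mm

Swamee-Jain (Type III): D = 0.66·[ε^1.25·(LQ²/(gh_f))^4.75 + ν·Q^9.4·(L/(gh_f))^5.2]^0.04
LQ²/(gh_f) = 2.165; L/(gh_f) = 13.67
Term 1 = ε^1.25·(…)^4.75 = 1.24×10^-5; Term 2 = ν·Q^9.4·(…)^5.2 = 1.85×10^-4
D = 0.66·(1.24×10^-5 + 1.85×10^-4)^0.04 = 0.4692 m = 469 mm
Check: V = 2.30 m/s, Re = 8.12×10^5, f = 0.01231, h_f = 17.6 m ≈ 18.5 m ✓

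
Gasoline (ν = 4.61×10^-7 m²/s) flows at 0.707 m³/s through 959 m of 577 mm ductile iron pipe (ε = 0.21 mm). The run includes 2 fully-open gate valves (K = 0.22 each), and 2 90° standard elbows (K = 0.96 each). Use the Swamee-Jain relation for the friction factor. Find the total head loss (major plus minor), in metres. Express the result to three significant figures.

H_L ≈ 10.7 m

V = 4Q/(πD²) = 2.704 m/s; V²/2g = 0.3726 m
Re = 3.38×10^6, ε/D = 3.64×10^-4 → f = 0.01582 (Swamee-Jain)
Major: h_f = f(L/D)·V²/2g = 0.01582·1662·0.3726 = 9.800 m
Minor: ΣK = 2.36; h_m = ΣK·V²/2g = 0.8794 m
Total H_L = 9.800 + 0.8794 = 10.68 m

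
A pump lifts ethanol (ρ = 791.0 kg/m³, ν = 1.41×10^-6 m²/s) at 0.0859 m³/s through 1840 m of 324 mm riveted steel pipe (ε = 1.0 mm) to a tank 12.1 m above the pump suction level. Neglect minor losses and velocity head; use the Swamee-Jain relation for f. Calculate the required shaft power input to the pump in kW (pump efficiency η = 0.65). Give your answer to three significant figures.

V = 4Q/(πD²) = 1.042 m/s; Re = 2.39×10^5; ε/D = 0.00309; f = 0.02709
h_f = f(L/D)V²/2g = 8.513 m
Total head H = z + h_f = 12.1 + 8.513 = 20.61 m
P_hyd = ρgQH = 791.0·9.81·0.0859·20.61 = 13.74 kW
P_shaft = P_hyd/η = 13.74/0.65 = 21.14 kW

P_shaft ≈ 21.1 kW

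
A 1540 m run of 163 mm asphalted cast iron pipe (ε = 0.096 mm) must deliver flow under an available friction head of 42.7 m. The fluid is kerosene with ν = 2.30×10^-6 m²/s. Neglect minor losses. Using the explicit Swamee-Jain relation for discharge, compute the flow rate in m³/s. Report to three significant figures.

Swamee-Jain (Type II): Q = -0.965·√(gD⁵h_f/L)·ln[ε/(3.7D) + √(3.17ν²L/(gD³h_f))]
√(gD⁵h_f/L) = √(9.81·0.163⁵·42.7/1540) = 0.005594
ε/(3.7D) = 1.59×10^-4; √(3.17ν²L/(gD³h_f)) = 1.19×10^-4
Q = -0.965·0.005594·ln(2.785×10^-4) = 0.04419 m³/s
Check: V = 2.12 m/s, Re = 1.50×10^5, f = 0.01989, h_f = 43.0 m ≈ 42.7 m ✓

Q ≈ 0.0442 m³/s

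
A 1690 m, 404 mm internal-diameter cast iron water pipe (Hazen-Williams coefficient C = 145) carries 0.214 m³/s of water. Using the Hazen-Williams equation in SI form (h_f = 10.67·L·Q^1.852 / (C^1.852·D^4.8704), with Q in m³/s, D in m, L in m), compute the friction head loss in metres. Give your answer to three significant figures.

h_f ≈ 8.52 m

h_f = 10.67·1690·0.214^1.852 / (145^1.852·0.404^4.8704) = 8.515 m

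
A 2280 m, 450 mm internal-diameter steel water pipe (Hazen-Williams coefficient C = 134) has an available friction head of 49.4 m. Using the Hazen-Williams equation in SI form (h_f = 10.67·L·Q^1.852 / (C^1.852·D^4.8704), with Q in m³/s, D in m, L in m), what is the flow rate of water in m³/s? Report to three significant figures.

Q ≈ 0.577 m³/s

Rearranging: Q = [h_f·C^1.852·D^4.8704 / (10.67·L)]^(1/1.852)
Q = [49.4·134^1.852·0.450^4.8704 / (10.67·2280)]^0.540 = 0.5772 m³/s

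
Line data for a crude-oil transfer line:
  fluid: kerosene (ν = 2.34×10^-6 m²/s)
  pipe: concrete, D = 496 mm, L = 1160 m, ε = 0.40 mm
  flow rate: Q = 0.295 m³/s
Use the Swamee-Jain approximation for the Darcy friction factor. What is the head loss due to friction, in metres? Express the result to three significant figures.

V = 4Q/(πD²) = 4·0.295/(π·0.496²) = 1.527 m/s
Re = VD/ν = 1.527·0.496/2.34×10^-6 = 3.24×10^5 → turbulent
ε/D = 0.40/496 = 8.06×10^-4
Swamee-Jain: f = 0.01982
h_f = f(L/D)V²/(2g) = 0.01982·(1160/0.496)·1.527²/(2·9.81) = 5.508 m

h_f ≈ 5.51 m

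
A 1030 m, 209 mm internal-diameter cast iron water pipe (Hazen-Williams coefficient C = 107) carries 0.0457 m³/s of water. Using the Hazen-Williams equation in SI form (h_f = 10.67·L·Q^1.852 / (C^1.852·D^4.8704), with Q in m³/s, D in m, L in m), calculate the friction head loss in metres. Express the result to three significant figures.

h_f ≈ 12.9 m

h_f = 10.67·1030·0.0457^1.852 / (107^1.852·0.209^4.8704) = 12.94 m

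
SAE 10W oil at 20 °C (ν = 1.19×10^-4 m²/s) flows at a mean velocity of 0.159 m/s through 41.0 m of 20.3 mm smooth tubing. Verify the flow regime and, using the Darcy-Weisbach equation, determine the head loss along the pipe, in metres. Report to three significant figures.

h_f ≈ 6.14 m

Re = VD/ν = 0.159·0.02030/1.19×10^-4 = 27.1 → laminar (Re < 2300)
f = 64/Re = 2.360
h_f = f(L/D)V²/(2g) = 2.360·(41.0/0.02030)·0.159²/(2·9.81) = 6.141 m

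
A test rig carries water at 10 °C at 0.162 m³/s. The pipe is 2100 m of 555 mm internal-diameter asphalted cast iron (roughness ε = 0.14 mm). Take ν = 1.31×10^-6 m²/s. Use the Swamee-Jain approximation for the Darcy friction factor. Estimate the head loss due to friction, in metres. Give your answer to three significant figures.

V = 4Q/(πD²) = 4·0.162/(π·0.555²) = 0.6696 m/s
Re = VD/ν = 0.6696·0.555/1.31×10^-6 = 2.84×10^5 → turbulent
ε/D = 0.14/555 = 2.52×10^-4
Swamee-Jain: f = 0.01681
h_f = f(L/D)V²/(2g) = 0.01681·(2100/0.555)·0.6696²/(2·9.81) = 1.454 m

h_f ≈ 1.45 m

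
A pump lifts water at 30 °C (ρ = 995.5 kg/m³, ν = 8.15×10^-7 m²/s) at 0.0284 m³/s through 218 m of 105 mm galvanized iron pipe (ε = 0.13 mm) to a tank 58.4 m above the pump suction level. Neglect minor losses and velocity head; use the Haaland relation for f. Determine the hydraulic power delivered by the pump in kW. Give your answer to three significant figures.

V = 4Q/(πD²) = 3.280 m/s; Re = 4.23×10^5; ε/D = 0.00124; f = 0.02127
h_f = f(L/D)V²/2g = 24.21 m
Total head H = z + h_f = 58.4 + 24.21 = 82.61 m
P_hyd = ρgQH = 995.5·9.81·0.0284·82.61 = 22.91 kW

P_hyd ≈ 22.9 kW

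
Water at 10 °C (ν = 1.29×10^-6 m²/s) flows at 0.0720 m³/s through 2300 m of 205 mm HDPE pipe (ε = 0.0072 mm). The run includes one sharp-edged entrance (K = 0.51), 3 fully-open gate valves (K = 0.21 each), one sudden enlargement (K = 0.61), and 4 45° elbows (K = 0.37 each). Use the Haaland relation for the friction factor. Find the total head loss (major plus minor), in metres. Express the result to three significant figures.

V = 4Q/(πD²) = 2.181 m/s; V²/2g = 0.2425 m
Re = 3.47×10^5, ε/D = 3.51×10^-5 → f = 0.01430 (Haaland)
Major: h_f = f(L/D)·V²/2g = 0.01430·11220·0.2425 = 38.90 m
Minor: ΣK = 3.23; h_m = ΣK·V²/2g = 0.7834 m
Total H_L = 38.90 + 0.7834 = 39.68 m

H_L ≈ 39.7 m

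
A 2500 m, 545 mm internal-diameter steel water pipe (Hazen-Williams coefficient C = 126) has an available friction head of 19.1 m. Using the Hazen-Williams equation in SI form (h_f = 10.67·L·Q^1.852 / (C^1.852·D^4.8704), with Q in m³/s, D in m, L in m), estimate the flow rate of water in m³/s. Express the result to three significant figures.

Q ≈ 0.512 m³/s

Rearranging: Q = [h_f·C^1.852·D^4.8704 / (10.67·L)]^(1/1.852)
Q = [19.1·126^1.852·0.545^4.8704 / (10.67·2500)]^0.540 = 0.5116 m³/s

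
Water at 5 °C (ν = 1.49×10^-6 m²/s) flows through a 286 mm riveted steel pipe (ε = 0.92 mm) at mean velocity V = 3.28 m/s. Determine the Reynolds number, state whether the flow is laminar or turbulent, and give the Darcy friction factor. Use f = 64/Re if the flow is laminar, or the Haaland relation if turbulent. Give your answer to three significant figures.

Re = VD/ν = 3.280·0.286/1.49×10^-6 = 6.30×10^5
Re > 4000 → turbulent; ε/D = 0.00322
Haaland: f = 0.02692

Re ≈ 6.30×10^5; turbulent; f ≈ 0.0269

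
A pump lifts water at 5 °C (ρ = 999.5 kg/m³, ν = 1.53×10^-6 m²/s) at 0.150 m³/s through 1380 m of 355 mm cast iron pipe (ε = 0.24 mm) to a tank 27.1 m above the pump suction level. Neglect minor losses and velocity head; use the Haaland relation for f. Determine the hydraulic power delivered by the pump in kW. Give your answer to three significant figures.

P_hyd ≈ 52.5 kW

V = 4Q/(πD²) = 1.515 m/s; Re = 3.52×10^5; ε/D = 6.76×10^-4; f = 0.01888
h_f = f(L/D)V²/2g = 8.591 m
Total head H = z + h_f = 27.1 + 8.591 = 35.69 m
P_hyd = ρgQH = 999.5·9.81·0.150·35.69 = 52.49 kW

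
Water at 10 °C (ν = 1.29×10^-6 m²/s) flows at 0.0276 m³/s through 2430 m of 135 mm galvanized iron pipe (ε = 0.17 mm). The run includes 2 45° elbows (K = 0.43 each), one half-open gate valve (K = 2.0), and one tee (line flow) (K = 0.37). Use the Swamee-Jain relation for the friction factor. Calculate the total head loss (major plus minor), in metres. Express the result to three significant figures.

H_L ≈ 76.2 m

V = 4Q/(πD²) = 1.928 m/s; V²/2g = 0.1895 m
Re = 2.02×10^5, ε/D = 0.00126 → f = 0.02215 (Swamee-Jain)
Major: h_f = f(L/D)·V²/2g = 0.02215·18000·0.1895 = 75.55 m
Minor: ΣK = 3.23; h_m = ΣK·V²/2g = 0.6121 m
Total H_L = 75.55 + 0.6121 = 76.16 m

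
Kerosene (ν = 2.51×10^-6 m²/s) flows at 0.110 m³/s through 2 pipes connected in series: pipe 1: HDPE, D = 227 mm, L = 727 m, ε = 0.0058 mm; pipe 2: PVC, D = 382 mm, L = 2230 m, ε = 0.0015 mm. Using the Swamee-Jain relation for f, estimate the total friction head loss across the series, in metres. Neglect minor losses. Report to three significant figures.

H ≈ 22.9 m

Pipe 1: V = 2.718 m/s, Re = 2.46×10^5, ε/D = 2.56×10^-5, f = 0.01519, h_1 = f(L/D)V²/2g = 18.32 m
Pipe 2: V = 0.9598 m/s, Re = 1.46×10^5, ε/D = 3.93×10^-6, f = 0.01656, h_2 = f(L/D)V²/2g = 4.538 m
Series → Q common, losses add: H = Σh = 22.85 m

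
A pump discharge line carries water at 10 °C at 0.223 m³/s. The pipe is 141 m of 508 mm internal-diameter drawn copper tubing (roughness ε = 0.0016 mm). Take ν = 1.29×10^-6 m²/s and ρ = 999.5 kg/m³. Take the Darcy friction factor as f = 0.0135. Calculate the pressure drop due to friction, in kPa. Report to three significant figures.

V = 4Q/(πD²) = 4·0.223/(π·0.508²) = 1.100 m/s
h_f = f(L/D)V²/(2g) = 0.01350·(141/0.508)·1.100²/(2·9.81) = 0.2312 m
Δp = ρg·h_f = 999.5·9.81·0.2312 = 2.267 kPa

Δp ≈ 2.27 kPa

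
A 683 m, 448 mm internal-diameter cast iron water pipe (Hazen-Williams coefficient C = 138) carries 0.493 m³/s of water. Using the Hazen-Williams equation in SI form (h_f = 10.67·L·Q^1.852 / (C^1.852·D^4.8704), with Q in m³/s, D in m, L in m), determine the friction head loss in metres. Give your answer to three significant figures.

h_f = 10.67·683·0.493^1.852 / (138^1.852·0.448^4.8704) = 10.69 m

h_f ≈ 10.7 m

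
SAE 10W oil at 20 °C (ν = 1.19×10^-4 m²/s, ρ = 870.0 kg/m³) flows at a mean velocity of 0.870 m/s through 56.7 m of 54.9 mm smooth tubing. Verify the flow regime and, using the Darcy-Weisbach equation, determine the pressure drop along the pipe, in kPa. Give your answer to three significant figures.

Re = VD/ν = 0.870·0.05490/1.19×10^-4 = 401 → laminar (Re < 2300)
f = 64/Re = 0.1595
h_f = f(L/D)V²/(2g) = 0.1595·(56.7/0.05490)·0.870²/(2·9.81) = 6.353 m
Δp = ρg·h_f = 870.0·9.81·6.353 = 54.22 kPa

Δp ≈ 54.2 kPa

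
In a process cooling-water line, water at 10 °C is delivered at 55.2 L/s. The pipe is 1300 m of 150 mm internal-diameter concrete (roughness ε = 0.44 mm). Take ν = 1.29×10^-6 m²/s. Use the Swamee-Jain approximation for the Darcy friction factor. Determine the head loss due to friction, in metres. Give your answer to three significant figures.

h_f ≈ 114 m

V = 4Q/(πD²) = 4·0.0552/(π·0.150²) = 3.124 m/s
Re = VD/ν = 3.124·0.150/1.29×10^-6 = 3.63×10^5 → turbulent
ε/D = 0.44/150 = 0.00293
Swamee-Jain: f = 0.02651
h_f = f(L/D)V²/(2g) = 0.02651·(1300/0.150)·3.124²/(2·9.81) = 114.3 m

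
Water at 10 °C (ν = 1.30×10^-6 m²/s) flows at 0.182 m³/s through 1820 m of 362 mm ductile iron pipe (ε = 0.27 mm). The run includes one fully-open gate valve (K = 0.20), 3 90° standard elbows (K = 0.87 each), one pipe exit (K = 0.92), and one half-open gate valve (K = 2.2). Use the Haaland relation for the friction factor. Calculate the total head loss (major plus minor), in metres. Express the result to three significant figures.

H_L ≈ 16.2 m

V = 4Q/(πD²) = 1.768 m/s; V²/2g = 0.1594 m
Re = 4.92×10^5, ε/D = 7.46×10^-4 → f = 0.01899 (Haaland)
Major: h_f = f(L/D)·V²/2g = 0.01899·5028·0.1594 = 15.22 m
Minor: ΣK = 5.93; h_m = ΣK·V²/2g = 0.9451 m
Total H_L = 15.22 + 0.9451 = 16.16 m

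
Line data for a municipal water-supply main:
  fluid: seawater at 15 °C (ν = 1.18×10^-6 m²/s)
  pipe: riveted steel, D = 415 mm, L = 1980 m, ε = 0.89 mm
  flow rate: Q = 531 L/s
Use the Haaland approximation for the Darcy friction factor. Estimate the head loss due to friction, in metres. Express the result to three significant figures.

h_f ≈ 90.0 m

V = 4Q/(πD²) = 4·0.531/(π·0.415²) = 3.926 m/s
Re = VD/ν = 3.926·0.415/1.18×10^-6 = 1.38×10^6 → turbulent
ε/D = 0.89/415 = 0.00214
Haaland: f = 0.02402
h_f = f(L/D)V²/(2g) = 0.02402·(1980/0.415)·3.926²/(2·9.81) = 90.02 m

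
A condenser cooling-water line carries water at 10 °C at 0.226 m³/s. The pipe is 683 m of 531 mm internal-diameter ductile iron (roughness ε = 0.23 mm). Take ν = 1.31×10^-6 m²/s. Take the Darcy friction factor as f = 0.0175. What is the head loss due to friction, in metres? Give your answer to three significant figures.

h_f ≈ 1.19 m

V = 4Q/(πD²) = 4·0.226/(π·0.531²) = 1.021 m/s
h_f = f(L/D)V²/(2g) = 0.01750·(683/0.531)·1.021²/(2·9.81) = 1.195 m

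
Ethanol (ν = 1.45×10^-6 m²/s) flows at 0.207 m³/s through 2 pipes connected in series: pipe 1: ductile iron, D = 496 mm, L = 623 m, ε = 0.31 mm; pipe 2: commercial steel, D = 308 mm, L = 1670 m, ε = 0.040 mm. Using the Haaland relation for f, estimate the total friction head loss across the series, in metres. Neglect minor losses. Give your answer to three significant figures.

H ≈ 32.0 m

Pipe 1: V = 1.071 m/s, Re = 3.66×10^5, ε/D = 6.25×10^-4, f = 0.01857, h_1 = f(L/D)V²/2g = 1.364 m
Pipe 2: V = 2.778 m/s, Re = 5.90×10^5, ε/D = 1.30×10^-4, f = 0.01435, h_2 = f(L/D)V²/2g = 30.62 m
Series → Q common, losses add: H = Σh = 31.98 m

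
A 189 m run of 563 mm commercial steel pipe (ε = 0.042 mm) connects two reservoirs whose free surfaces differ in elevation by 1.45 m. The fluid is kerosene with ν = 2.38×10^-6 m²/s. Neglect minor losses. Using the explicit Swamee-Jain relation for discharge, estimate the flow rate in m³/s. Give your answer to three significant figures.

Swamee-Jain (Type II): Q = -0.965·√(gD⁵h_f/L)·ln[ε/(3.7D) + √(3.17ν²L/(gD³h_f))]
√(gD⁵h_f/L) = √(9.81·0.563⁵·1.45/189) = 0.06525
ε/(3.7D) = 2.02×10^-5; √(3.17ν²L/(gD³h_f)) = 3.66×10^-5
Q = -0.965·0.06525·ln(5.673×10^-5) = 0.6156 m³/s
Check: V = 2.47 m/s, Re = 5.85×10^5, f = 0.01389, h_f = 1.45 m ≈ 1.45 m ✓

Q ≈ 0.616 m³/s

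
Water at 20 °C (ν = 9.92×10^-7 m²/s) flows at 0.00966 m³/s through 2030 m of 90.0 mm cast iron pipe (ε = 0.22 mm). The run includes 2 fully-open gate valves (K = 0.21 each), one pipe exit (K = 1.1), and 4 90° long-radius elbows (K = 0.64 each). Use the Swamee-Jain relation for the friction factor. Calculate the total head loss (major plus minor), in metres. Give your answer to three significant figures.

V = 4Q/(πD²) = 1.518 m/s; V²/2g = 0.1175 m
Re = 1.38×10^5, ε/D = 0.00244 → f = 0.02604 (Swamee-Jain)
Major: h_f = f(L/D)·V²/2g = 0.02604·22556·0.1175 = 69.01 m
Minor: ΣK = 4.08; h_m = ΣK·V²/2g = 0.4795 m
Total H_L = 69.01 + 0.4795 = 69.49 m

H_L ≈ 69.5 m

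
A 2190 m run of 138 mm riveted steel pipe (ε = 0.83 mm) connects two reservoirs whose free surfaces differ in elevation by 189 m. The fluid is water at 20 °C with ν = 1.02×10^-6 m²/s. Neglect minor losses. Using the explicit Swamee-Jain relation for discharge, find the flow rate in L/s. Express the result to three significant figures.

Swamee-Jain (Type II): Q = -0.965·√(gD⁵h_f/L)·ln[ε/(3.7D) + √(3.17ν²L/(gD³h_f))]
√(gD⁵h_f/L) = √(9.81·0.138⁵·189/2190) = 0.006509
ε/(3.7D) = 0.00163; √(3.17ν²L/(gD³h_f)) = 3.85×10^-5
Q = -0.965·0.006509·ln(0.001664) = 0.04019 m³/s
Check: V = 2.69 m/s, Re = 3.64×10^5, f = 0.03249, h_f = 190 m ≈ 189 m ✓

Q ≈ 40.2 L/s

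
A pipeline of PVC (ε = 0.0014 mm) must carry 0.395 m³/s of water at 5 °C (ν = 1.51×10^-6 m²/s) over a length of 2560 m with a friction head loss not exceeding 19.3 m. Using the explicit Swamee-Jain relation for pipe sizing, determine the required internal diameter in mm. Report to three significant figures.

D ≈ 468 mm

Swamee-Jain (Type III): D = 0.66·[ε^1.25·(LQ²/(gh_f))^4.75 + ν·Q^9.4·(L/(gh_f))^5.2]^0.04
LQ²/(gh_f) = 2.110; L/(gh_f) = 13.52
Term 1 = ε^1.25·(…)^4.75 = 1.67×10^-6; Term 2 = ν·Q^9.4·(…)^5.2 = 1.85×10^-4
D = 0.66·(1.67×10^-6 + 1.85×10^-4)^0.04 = 0.4682 m = 468 mm
Check: V = 2.29 m/s, Re = 7.11×10^5, f = 0.01236, h_f = 18.1 m ≈ 19.3 m ✓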